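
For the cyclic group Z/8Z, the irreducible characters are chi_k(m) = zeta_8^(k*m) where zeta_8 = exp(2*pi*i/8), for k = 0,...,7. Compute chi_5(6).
chi_5(6) = zeta_8^30 = -I

Derivation: chi_5(6) = zeta_8^(5*6) = zeta_8^30. Since zeta_8^8 = 1, this equals zeta_8^6 = exp(2*pi*i*6/8) = -I.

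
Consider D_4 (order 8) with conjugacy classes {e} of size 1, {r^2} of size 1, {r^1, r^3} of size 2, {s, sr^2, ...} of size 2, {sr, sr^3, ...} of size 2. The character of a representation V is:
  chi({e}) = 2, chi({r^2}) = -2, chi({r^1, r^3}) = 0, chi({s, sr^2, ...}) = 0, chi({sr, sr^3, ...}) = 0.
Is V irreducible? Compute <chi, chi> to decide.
Irreducible: <chi, chi> = 1.

Derivation: <chi, chi> = (1/|G|) sum_C |C| * |chi(C)|^2 = (1/8)[1*|2|^2 + 1*|-2|^2 + 2*|0|^2 + 2*|0|^2 + 2*|0|^2]
  = (1/8)[(4) + (4) + (0) + (0) + (0)] = 8/8 = 1.
A character is irreducible iff <chi, chi> = 1, so this representation is irreducible.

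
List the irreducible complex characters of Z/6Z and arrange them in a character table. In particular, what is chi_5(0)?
Character table of Z/6Z (irreps indexed chi_0,...,chi_5 with chi_k(m) = zeta_6^(k*m), zeta_6 = exp(2*pi*i/6)):
  irrep \ class  {0} (size 1)  {1} (size 1)    {2} (size 1)    {3} (size 1)  {4} (size 1)    {5} (size 1)  
  chi_0          1             1               1               1             1               1             
  chi_1          1             exp(I*pi/3)     exp(2*I*pi/3)   -1            exp(-2*I*pi/3)  exp(-I*pi/3)  
  chi_2          1             exp(2*I*pi/3)   exp(-2*I*pi/3)  1             exp(2*I*pi/3)   exp(-2*I*pi/3)
  chi_3          1             -1              1               -1            1               -1            
  chi_4          1             exp(-2*I*pi/3)  exp(2*I*pi/3)   1             exp(-2*I*pi/3)  exp(2*I*pi/3) 
  chi_5          1             exp(-I*pi/3)    exp(-2*I*pi/3)  -1            exp(2*I*pi/3)   exp(I*pi/3)   

Spot check: chi_5(0) = zeta_6^(5*0) = zeta_6^0 = 1.

Z/6Z is abelian, so all 6 irreducible complex representations are 1-dimensional. They are given by chi_k(m) = zeta_6^(k*m) for k = 0,...,5. Row orthogonality: sum_m chi_k(m) conj(chi_l(m)) = 6 * [k = l].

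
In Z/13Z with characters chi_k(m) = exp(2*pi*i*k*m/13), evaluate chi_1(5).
chi_1(5) = zeta_13^5 = exp(10*I*pi/13)

Argument: chi_1(5) = zeta_13^(1*5) = zeta_13^5. Since zeta_13^13 = 1, this equals zeta_13^5 = exp(2*pi*i*5/13) = exp(10*I*pi/13).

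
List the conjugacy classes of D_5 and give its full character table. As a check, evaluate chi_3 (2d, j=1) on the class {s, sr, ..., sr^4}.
Conjugacy classes: {e} of size 1, {r^1, r^4} of size 2, {r^2, r^3} of size 2, {s, sr, ..., sr^4} of size 5.
Character table:
  irrep \ class              {e} (size 1)  {r^1, r^4} (size 2)  {r^2, r^3} (size 2)  {s, sr, ..., sr^4} (size 5)
  chi_1 (triv)               1             1                    1                    1                          
  chi_2 (sign: r->1, s->-1)  1             1                    1                    -1                         
  chi_3 (2d, j=1)            2             -1/2 + sqrt(5)/2     -sqrt(5)/2 - 1/2     0                          
  chi_4 (2d, j=2)            2             -sqrt(5)/2 - 1/2     -1/2 + sqrt(5)/2     0                          

Spot check: chi_3 (2d, j=1) on {s, sr, ..., sr^4} = 0.

Why: D_5 has order 2*5 = 10 with 4 conjugacy classes, hence 4 irreducibles. Sum of squared dims 1 + 1 + 4 + 4 = 10 = |G|. Linear characters come from the abelianisation; the 2-dimensional irreps have character r^k -> 2*cos(2*pi*j*k/5), reflections -> 0.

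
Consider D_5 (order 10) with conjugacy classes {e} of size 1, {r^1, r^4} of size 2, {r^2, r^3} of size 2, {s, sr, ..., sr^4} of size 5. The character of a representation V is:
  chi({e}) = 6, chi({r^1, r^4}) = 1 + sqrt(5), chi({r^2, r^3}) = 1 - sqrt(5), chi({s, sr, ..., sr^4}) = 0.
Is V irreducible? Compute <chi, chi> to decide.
Not irreducible (reducible): <chi, chi> = 6 > 1.

Argument: <chi, chi> = (1/|G|) sum_C |C| * |chi(C)|^2 = (1/10)[1*|6|^2 + 2*|1 + sqrt(5)|^2 + 2*|1 - sqrt(5)|^2 + 5*|0|^2]
  = (1/10)[(36) + (4*sqrt(5) + 12) + (12 - 4*sqrt(5)) + (0)] = 60/10 = 6.
A character is irreducible iff <chi, chi> = 1, so this representation is reducible.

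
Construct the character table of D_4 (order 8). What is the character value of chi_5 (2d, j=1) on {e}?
Conjugacy classes: {e} of size 1, {r^2} of size 1, {r^1, r^3} of size 2, {s, sr^2, ...} of size 2, {sr, sr^3, ...} of size 2.
Character table:
  irrep \ class              {e} (size 1)  {r^2} (size 1)  {r^1, r^3} (size 2)  {s, sr^2, ...} (size 2)  {sr, sr^3, ...} (size 2)
  chi_1 (triv)               1             1               1                    1                        1                       
  chi_2 (sign: r->1, s->-1)  1             1               1                    -1                       -1                      
  chi_3 (r->-1, s->1)        1             1               -1                   1                        -1                      
  chi_4 (r->-1, s->-1)       1             1               -1                   -1                       1                       
  chi_5 (2d, j=1)            2             -2              0                    0                        0                       

Spot check: chi_5 (2d, j=1) on {e} = 2.

Working: D_4 has order 2*4 = 8 with 5 conjugacy classes, hence 5 irreducibles. Sum of squared dims 1 + 1 + 1 + 1 + 4 = 8 = |G|. Linear characters come from the abelianisation; the 2-dimensional irreps have character r^k -> 2*cos(2*pi*j*k/4), reflections -> 0.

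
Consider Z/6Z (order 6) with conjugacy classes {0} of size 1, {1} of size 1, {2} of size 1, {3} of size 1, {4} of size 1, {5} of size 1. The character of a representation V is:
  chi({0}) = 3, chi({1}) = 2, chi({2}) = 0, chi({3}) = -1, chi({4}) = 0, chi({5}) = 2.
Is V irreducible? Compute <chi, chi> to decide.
Not irreducible (reducible): <chi, chi> = 3 > 1.

Details: <chi, chi> = (1/|G|) sum_C |C| * |chi(C)|^2 = (1/6)[1*|3|^2 + 1*|2|^2 + 1*|0|^2 + 1*|-1|^2 + 1*|0|^2 + 1*|2|^2]
  = (1/6)[(9) + (4) + (0) + (1) + (0) + (4)] = 18/6 = 3.
(Exp terms are combined using exp(i*s)*conj(exp(i*t)) = exp(i*(s-t)), and sums of them are collapsed using the identity that for every m > 1 the m distinct m-th roots of unity sum to 0, e.g. 1 + exp(2*I*pi/3) + exp(-2*I*pi/3) = 0.)
A character is irreducible iff <chi, chi> = 1, so this representation is reducible.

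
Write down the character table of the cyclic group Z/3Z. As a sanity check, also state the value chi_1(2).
Character table of Z/3Z (irreps indexed chi_0,...,chi_2 with chi_k(m) = zeta_3^(k*m), zeta_3 = exp(2*pi*i/3)):
  irrep \ class  {0} (size 1)  {1} (size 1)    {2} (size 1)  
  chi_0          1             1               1             
  chi_1          1             exp(2*I*pi/3)   exp(-2*I*pi/3)
  chi_2          1             exp(-2*I*pi/3)  exp(2*I*pi/3) 

Spot check: chi_1(2) = zeta_3^(1*2) = zeta_3^2 = exp(-2*I*pi/3).

Proof sketch: Z/3Z is abelian, so all 3 irreducible complex representations are 1-dimensional. They are given by chi_k(m) = zeta_3^(k*m) for k = 0,...,2. Row orthogonality: sum_m chi_k(m) conj(chi_l(m)) = 3 * [k = l].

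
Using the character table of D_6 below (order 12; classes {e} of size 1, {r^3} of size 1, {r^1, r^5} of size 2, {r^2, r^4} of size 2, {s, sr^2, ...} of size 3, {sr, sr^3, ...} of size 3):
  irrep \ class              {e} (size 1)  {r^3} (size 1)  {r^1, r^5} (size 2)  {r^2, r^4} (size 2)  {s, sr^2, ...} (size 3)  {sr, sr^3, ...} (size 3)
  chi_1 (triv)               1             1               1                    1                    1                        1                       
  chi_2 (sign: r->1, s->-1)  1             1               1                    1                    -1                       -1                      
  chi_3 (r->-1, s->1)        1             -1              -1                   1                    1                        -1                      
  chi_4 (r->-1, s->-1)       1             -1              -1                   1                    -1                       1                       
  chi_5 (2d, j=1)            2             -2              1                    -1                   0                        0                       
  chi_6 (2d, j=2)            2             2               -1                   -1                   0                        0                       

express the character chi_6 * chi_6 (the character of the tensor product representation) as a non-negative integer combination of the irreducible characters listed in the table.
chi_6 tensor chi_6 = chi_1 + chi_2 + chi_6 (all other irreducibles have multiplicity 0).

Explanation: The character of a tensor product is the pointwise product (chi_6 * chi_6)(C) = chi_6(C) * chi_6(C):
  {e}: (2)*(2), {r^3}: (2)*(2), {r^1, r^5}: (-1)*(-1), {r^2, r^4}: (-1)*(-1), {s, sr^2, ...}: (0)*(0), {sr, sr^3, ...}: (0)*(0)
so (chi_6 * chi_6) takes values
  {e} -> 4, {r^3} -> 4, {r^1, r^5} -> 1, {r^2, r^4} -> 1, {s, sr^2, ...} -> 0, {sr, sr^3, ...} -> 0.
Now take the inner product of this character with each irreducible chi from the table, <chi_6*chi_6, chi> = (1/12) sum_C |C| (chi_6*chi_6)(C) conj(chi(C)):
  <chi_6*chi_6, chi_1> = (1/12)[1*(4)*conj(1) + 1*(4)*conj(1) + 2*(1)*conj(1) + 2*(1)*conj(1) + 3*(0)*conj(1) + 3*(0)*conj(1)]
      = (1/12)[(4) + (4) + (2) + (2) + (0) + (0)] = 12/12 = 1
  <chi_6*chi_6, chi_2> = (1/12)[1*(4)*conj(1) + 1*(4)*conj(1) + 2*(1)*conj(1) + 2*(1)*conj(1) + 3*(0)*conj(-1) + 3*(0)*conj(-1)]
      = (1/12)[(4) + (4) + (2) + (2) + (0) + (0)] = 12/12 = 1
  <chi_6*chi_6, chi_3> = (1/12)[1*(4)*conj(1) + 1*(4)*conj(-1) + 2*(1)*conj(-1) + 2*(1)*conj(1) + 3*(0)*conj(1) + 3*(0)*conj(-1)]
      = (1/12)[(4) + (-4) + (-2) + (2) + (0) + (0)] = 0/12 = 0
  <chi_6*chi_6, chi_4> = (1/12)[1*(4)*conj(1) + 1*(4)*conj(-1) + 2*(1)*conj(-1) + 2*(1)*conj(1) + 3*(0)*conj(-1) + 3*(0)*conj(1)]
      = (1/12)[(4) + (-4) + (-2) + (2) + (0) + (0)] = 0/12 = 0
  <chi_6*chi_6, chi_5> = (1/12)[1*(4)*conj(2) + 1*(4)*conj(-2) + 2*(1)*conj(1) + 2*(1)*conj(-1) + 3*(0)*conj(0) + 3*(0)*conj(0)]
      = (1/12)[(8) + (-8) + (2) + (-2) + (0) + (0)] = 0/12 = 0
  <chi_6*chi_6, chi_6> = (1/12)[1*(4)*conj(2) + 1*(4)*conj(2) + 2*(1)*conj(-1) + 2*(1)*conj(-1) + 3*(0)*conj(0) + 3*(0)*conj(0)]
      = (1/12)[(8) + (8) + (-2) + (-2) + (0) + (0)] = 12/12 = 1
Hence the multiplicities are chi_1: 1, chi_2: 1, chi_6: 1. Dimension check: dim(chi_6)*dim(chi_6) = 2*2 = 4 and sum (mult * dim) = 1*1 + 1*1 + 1*2 = 4.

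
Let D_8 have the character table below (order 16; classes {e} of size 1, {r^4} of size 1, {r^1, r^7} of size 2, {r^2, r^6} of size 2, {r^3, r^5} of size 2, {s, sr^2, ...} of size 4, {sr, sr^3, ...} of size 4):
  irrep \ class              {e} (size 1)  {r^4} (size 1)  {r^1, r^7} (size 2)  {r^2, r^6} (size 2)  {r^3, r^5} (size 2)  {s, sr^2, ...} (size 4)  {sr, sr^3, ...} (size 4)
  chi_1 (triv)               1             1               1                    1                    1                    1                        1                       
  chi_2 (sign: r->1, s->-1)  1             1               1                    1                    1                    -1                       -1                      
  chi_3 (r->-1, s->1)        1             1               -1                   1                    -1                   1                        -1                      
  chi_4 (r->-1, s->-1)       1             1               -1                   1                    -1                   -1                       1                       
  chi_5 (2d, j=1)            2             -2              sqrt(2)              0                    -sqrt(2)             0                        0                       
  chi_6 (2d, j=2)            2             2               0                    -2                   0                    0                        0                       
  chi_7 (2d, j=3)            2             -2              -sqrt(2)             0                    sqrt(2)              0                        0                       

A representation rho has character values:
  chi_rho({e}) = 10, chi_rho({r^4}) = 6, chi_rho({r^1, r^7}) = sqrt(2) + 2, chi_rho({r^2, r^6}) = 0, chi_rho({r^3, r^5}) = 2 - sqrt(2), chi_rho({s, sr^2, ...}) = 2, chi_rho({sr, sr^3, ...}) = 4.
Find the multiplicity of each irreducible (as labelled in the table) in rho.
Multiplicities: chi_1: 3, chi_2: 0, chi_3: 0, chi_4: 1, chi_5: 1, chi_6: 2, chi_7: 0.

Explanation: Use <chi_rho, chi> = (1/|G|) sum_C |C| * chi_rho(C) * conj(chi(C)) with |G| = 16 for each irreducible chi in the table:
  <chi_rho, chi_1> = (1/16)[1*(10)*conj(1) + 1*(6)*conj(1) + 2*(sqrt(2) + 2)*conj(1) + 2*(0)*conj(1) + 2*(2 - sqrt(2))*conj(1) + 4*(2)*conj(1) + 4*(4)*conj(1)]
      = (1/16)[(10) + (6) + (2*sqrt(2) + 4) + (0) + (4 - 2*sqrt(2)) + (8) + (16)] = 48/16 = 3
  <chi_rho, chi_2> = (1/16)[1*(10)*conj(1) + 1*(6)*conj(1) + 2*(sqrt(2) + 2)*conj(1) + 2*(0)*conj(1) + 2*(2 - sqrt(2))*conj(1) + 4*(2)*conj(-1) + 4*(4)*conj(-1)]
      = (1/16)[(10) + (6) + (2*sqrt(2) + 4) + (0) + (4 - 2*sqrt(2)) + (-8) + (-16)] = 0/16 = 0
  <chi_rho, chi_3> = (1/16)[1*(10)*conj(1) + 1*(6)*conj(1) + 2*(sqrt(2) + 2)*conj(-1) + 2*(0)*conj(1) + 2*(2 - sqrt(2))*conj(-1) + 4*(2)*conj(1) + 4*(4)*conj(-1)]
      = (1/16)[(10) + (6) + (-4 - 2*sqrt(2)) + (0) + (-4 + 2*sqrt(2)) + (8) + (-16)] = 0/16 = 0
  <chi_rho, chi_4> = (1/16)[1*(10)*conj(1) + 1*(6)*conj(1) + 2*(sqrt(2) + 2)*conj(-1) + 2*(0)*conj(1) + 2*(2 - sqrt(2))*conj(-1) + 4*(2)*conj(-1) + 4*(4)*conj(1)]
      = (1/16)[(10) + (6) + (-4 - 2*sqrt(2)) + (0) + (-4 + 2*sqrt(2)) + (-8) + (16)] = 16/16 = 1
  <chi_rho, chi_5> = (1/16)[1*(10)*conj(2) + 1*(6)*conj(-2) + 2*(sqrt(2) + 2)*conj(sqrt(2)) + 2*(0)*conj(0) + 2*(2 - sqrt(2))*conj(-sqrt(2)) + 4*(2)*conj(0) + 4*(4)*conj(0)]
      = (1/16)[(20) + (-12) + (4 + 4*sqrt(2)) + (0) + (4 - 4*sqrt(2)) + (0) + (0)] = 16/16 = 1
  <chi_rho, chi_6> = (1/16)[1*(10)*conj(2) + 1*(6)*conj(2) + 2*(sqrt(2) + 2)*conj(0) + 2*(0)*conj(-2) + 2*(2 - sqrt(2))*conj(0) + 4*(2)*conj(0) + 4*(4)*conj(0)]
      = (1/16)[(20) + (12) + (0) + (0) + (0) + (0) + (0)] = 32/16 = 2
  <chi_rho, chi_7> = (1/16)[1*(10)*conj(2) + 1*(6)*conj(-2) + 2*(sqrt(2) + 2)*conj(-sqrt(2)) + 2*(0)*conj(0) + 2*(2 - sqrt(2))*conj(sqrt(2)) + 4*(2)*conj(0) + 4*(4)*conj(0)]
      = (1/16)[(20) + (-12) + (-4*sqrt(2) - 4) + (0) + (-4 + 4*sqrt(2)) + (0) + (0)] = 0/16 = 0
Dimension check: dim(rho) = sum (mult * dim) = 3*1 + 0*1 + 0*1 + 1*1 + 1*2 + 2*2 + 0*2 = 10 = chi_rho(e) = 10.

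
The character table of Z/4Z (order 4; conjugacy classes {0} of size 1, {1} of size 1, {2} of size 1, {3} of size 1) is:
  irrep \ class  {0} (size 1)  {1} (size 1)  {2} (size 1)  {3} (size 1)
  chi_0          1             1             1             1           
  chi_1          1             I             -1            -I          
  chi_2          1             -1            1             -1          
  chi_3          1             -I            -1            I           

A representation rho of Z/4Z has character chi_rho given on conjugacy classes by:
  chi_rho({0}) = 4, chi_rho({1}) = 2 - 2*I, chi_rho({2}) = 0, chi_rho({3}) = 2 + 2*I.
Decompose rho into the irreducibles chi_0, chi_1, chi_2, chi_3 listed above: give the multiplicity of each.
Multiplicities: chi_0: 2, chi_1: 0, chi_2: 0, chi_3: 2.

Use <chi_rho, chi> = (1/|G|) sum_C |C| * chi_rho(C) * conj(chi(C)) with |G| = 4 for each irreducible chi in the table:
  <chi_rho, chi_0> = (1/4)[1*(4)*conj(1) + 1*(2 - 2*I)*conj(1) + 1*(0)*conj(1) + 1*(2 + 2*I)*conj(1)]
      = (1/4)[(4) + (2 - 2*I) + (0) + (2 + 2*I)] = 8/4 = 2
  <chi_rho, chi_1> = (1/4)[1*(4)*conj(1) + 1*(2 - 2*I)*conj(I) + 1*(0)*conj(-1) + 1*(2 + 2*I)*conj(-I)]
      = (1/4)[(4) + (-2 - 2*I) + (0) + (-2 + 2*I)] = 0/4 = 0
  <chi_rho, chi_2> = (1/4)[1*(4)*conj(1) + 1*(2 - 2*I)*conj(-1) + 1*(0)*conj(1) + 1*(2 + 2*I)*conj(-1)]
      = (1/4)[(4) + (-2 + 2*I) + (0) + (-2 - 2*I)] = 0/4 = 0
  <chi_rho, chi_3> = (1/4)[1*(4)*conj(1) + 1*(2 - 2*I)*conj(-I) + 1*(0)*conj(-1) + 1*(2 + 2*I)*conj(I)]
      = (1/4)[(4) + (2 + 2*I) + (0) + (2 - 2*I)] = 8/4 = 2
(Exp terms are combined using exp(i*s)*conj(exp(i*t)) = exp(i*(s-t)), and sums of them are collapsed using the identity that for every m > 1 the m distinct m-th roots of unity sum to 0, e.g. 1 + exp(2*I*pi/3) + exp(-2*I*pi/3) = 0.)
Dimension check: dim(rho) = sum (mult * dim) = 2*1 + 0*1 + 0*1 + 2*1 = 4 = chi_rho(e) = 4.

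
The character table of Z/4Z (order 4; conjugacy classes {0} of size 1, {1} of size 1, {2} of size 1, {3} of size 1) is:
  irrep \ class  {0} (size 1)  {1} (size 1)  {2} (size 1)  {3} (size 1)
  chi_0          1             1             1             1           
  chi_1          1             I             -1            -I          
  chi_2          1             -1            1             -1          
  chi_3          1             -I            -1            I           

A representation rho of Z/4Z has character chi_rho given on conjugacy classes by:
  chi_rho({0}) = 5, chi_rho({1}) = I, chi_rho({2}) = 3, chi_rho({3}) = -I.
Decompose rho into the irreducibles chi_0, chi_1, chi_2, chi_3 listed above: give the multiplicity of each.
Multiplicities: chi_0: 2, chi_1: 1, chi_2: 2, chi_3: 0.

Solution. Use <chi_rho, chi> = (1/|G|) sum_C |C| * chi_rho(C) * conj(chi(C)) with |G| = 4 for each irreducible chi in the table:
  <chi_rho, chi_0> = (1/4)[1*(5)*conj(1) + 1*(I)*conj(1) + 1*(3)*conj(1) + 1*(-I)*conj(1)]
      = (1/4)[(5) + (I) + (3) + (-I)] = 8/4 = 2
  <chi_rho, chi_1> = (1/4)[1*(5)*conj(1) + 1*(I)*conj(I) + 1*(3)*conj(-1) + 1*(-I)*conj(-I)]
      = (1/4)[(5) + (1) + (-3) + (1)] = 4/4 = 1
  <chi_rho, chi_2> = (1/4)[1*(5)*conj(1) + 1*(I)*conj(-1) + 1*(3)*conj(1) + 1*(-I)*conj(-1)]
      = (1/4)[(5) + (-I) + (3) + (I)] = 8/4 = 2
  <chi_rho, chi_3> = (1/4)[1*(5)*conj(1) + 1*(I)*conj(-I) + 1*(3)*conj(-1) + 1*(-I)*conj(I)]
      = (1/4)[(5) + (-1) + (-3) + (-1)] = 0/4 = 0
(Exp terms are combined using exp(i*s)*conj(exp(i*t)) = exp(i*(s-t)), and sums of them are collapsed using the identity that for every m > 1 the m distinct m-th roots of unity sum to 0, e.g. 1 + exp(2*I*pi/3) + exp(-2*I*pi/3) = 0.)
Dimension check: dim(rho) = sum (mult * dim) = 2*1 + 1*1 + 2*1 + 0*1 = 5 = chi_rho(e) = 5.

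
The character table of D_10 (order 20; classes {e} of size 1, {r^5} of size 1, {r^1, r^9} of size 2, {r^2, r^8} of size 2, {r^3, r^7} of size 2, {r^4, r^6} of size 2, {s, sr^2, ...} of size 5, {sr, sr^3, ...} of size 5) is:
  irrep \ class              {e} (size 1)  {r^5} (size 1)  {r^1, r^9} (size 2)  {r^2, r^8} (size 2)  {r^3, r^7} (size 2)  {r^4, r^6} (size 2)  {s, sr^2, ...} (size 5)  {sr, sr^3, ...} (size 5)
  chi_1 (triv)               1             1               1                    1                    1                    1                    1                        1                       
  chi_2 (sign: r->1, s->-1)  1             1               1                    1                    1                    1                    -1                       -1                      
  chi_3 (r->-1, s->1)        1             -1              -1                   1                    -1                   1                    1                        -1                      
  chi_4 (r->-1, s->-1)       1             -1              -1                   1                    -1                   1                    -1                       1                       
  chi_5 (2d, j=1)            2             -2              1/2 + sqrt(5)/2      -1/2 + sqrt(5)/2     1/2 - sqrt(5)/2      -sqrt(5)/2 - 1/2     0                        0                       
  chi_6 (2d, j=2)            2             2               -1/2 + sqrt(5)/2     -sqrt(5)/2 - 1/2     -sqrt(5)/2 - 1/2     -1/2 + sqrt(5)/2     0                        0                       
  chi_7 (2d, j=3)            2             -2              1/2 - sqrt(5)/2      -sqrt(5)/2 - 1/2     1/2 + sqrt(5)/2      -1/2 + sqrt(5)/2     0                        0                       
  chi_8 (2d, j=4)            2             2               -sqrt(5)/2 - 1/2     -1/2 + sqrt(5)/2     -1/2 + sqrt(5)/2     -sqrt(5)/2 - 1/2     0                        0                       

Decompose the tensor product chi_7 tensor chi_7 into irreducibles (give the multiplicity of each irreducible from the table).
chi_7 tensor chi_7 = chi_1 + chi_2 + chi_8 (all other irreducibles have multiplicity 0).

Why: The character of a tensor product is the pointwise product (chi_7 * chi_7)(C) = chi_7(C) * chi_7(C):
  {e}: (2)*(2), {r^5}: (-2)*(-2), {r^1, r^9}: (1/2 - sqrt(5)/2)*(1/2 - sqrt(5)/2), {r^2, r^8}: (-sqrt(5)/2 - 1/2)*(-sqrt(5)/2 - 1/2), {r^3, r^7}: (1/2 + sqrt(5)/2)*(1/2 + sqrt(5)/2), {r^4, r^6}: (-1/2 + sqrt(5)/2)*(-1/2 + sqrt(5)/2), {s, sr^2, ...}: (0)*(0), {sr, sr^3, ...}: (0)*(0)
so (chi_7 * chi_7) takes values
  {e} -> 4, {r^5} -> 4, {r^1, r^9} -> 3/2 - sqrt(5)/2, {r^2, r^8} -> sqrt(5)/2 + 3/2, {r^3, r^7} -> sqrt(5)/2 + 3/2, {r^4, r^6} -> 3/2 - sqrt(5)/2, {s, sr^2, ...} -> 0, {sr, sr^3, ...} -> 0.
Now take the inner product of this character with each irreducible chi from the table, <chi_7*chi_7, chi> = (1/20) sum_C |C| (chi_7*chi_7)(C) conj(chi(C)):
  <chi_7*chi_7, chi_1> = (1/20)[1*(4)*conj(1) + 1*(4)*conj(1) + 2*(3/2 - sqrt(5)/2)*conj(1) + 2*(sqrt(5)/2 + 3/2)*conj(1) + 2*(sqrt(5)/2 + 3/2)*conj(1) + 2*(3/2 - sqrt(5)/2)*conj(1) + 5*(0)*conj(1) + 5*(0)*conj(1)]
      = (1/20)[(4) + (4) + (3 - sqrt(5)) + (sqrt(5) + 3) + (sqrt(5) + 3) + (3 - sqrt(5)) + (0) + (0)] = 20/20 = 1
  <chi_7*chi_7, chi_2> = (1/20)[1*(4)*conj(1) + 1*(4)*conj(1) + 2*(3/2 - sqrt(5)/2)*conj(1) + 2*(sqrt(5)/2 + 3/2)*conj(1) + 2*(sqrt(5)/2 + 3/2)*conj(1) + 2*(3/2 - sqrt(5)/2)*conj(1) + 5*(0)*conj(-1) + 5*(0)*conj(-1)]
      = (1/20)[(4) + (4) + (3 - sqrt(5)) + (sqrt(5) + 3) + (sqrt(5) + 3) + (3 - sqrt(5)) + (0) + (0)] = 20/20 = 1
  <chi_7*chi_7, chi_3> = (1/20)[1*(4)*conj(1) + 1*(4)*conj(-1) + 2*(3/2 - sqrt(5)/2)*conj(-1) + 2*(sqrt(5)/2 + 3/2)*conj(1) + 2*(sqrt(5)/2 + 3/2)*conj(-1) + 2*(3/2 - sqrt(5)/2)*conj(1) + 5*(0)*conj(1) + 5*(0)*conj(-1)]
      = (1/20)[(4) + (-4) + (-3 + sqrt(5)) + (sqrt(5) + 3) + (-3 - sqrt(5)) + (3 - sqrt(5)) + (0) + (0)] = 0/20 = 0
  <chi_7*chi_7, chi_4> = (1/20)[1*(4)*conj(1) + 1*(4)*conj(-1) + 2*(3/2 - sqrt(5)/2)*conj(-1) + 2*(sqrt(5)/2 + 3/2)*conj(1) + 2*(sqrt(5)/2 + 3/2)*conj(-1) + 2*(3/2 - sqrt(5)/2)*conj(1) + 5*(0)*conj(-1) + 5*(0)*conj(1)]
      = (1/20)[(4) + (-4) + (-3 + sqrt(5)) + (sqrt(5) + 3) + (-3 - sqrt(5)) + (3 - sqrt(5)) + (0) + (0)] = 0/20 = 0
  <chi_7*chi_7, chi_5> = (1/20)[1*(4)*conj(2) + 1*(4)*conj(-2) + 2*(3/2 - sqrt(5)/2)*conj(1/2 + sqrt(5)/2) + 2*(sqrt(5)/2 + 3/2)*conj(-1/2 + sqrt(5)/2) + 2*(sqrt(5)/2 + 3/2)*conj(1/2 - sqrt(5)/2) + 2*(3/2 - sqrt(5)/2)*conj(-sqrt(5)/2 - 1/2) + 5*(0)*conj(0) + 5*(0)*conj(0)]
      = (1/20)[(8) + (-8) + (-1 + sqrt(5)) + (1 + sqrt(5)) + (-sqrt(5) - 1) + (1 - sqrt(5)) + (0) + (0)] = 0/20 = 0
  <chi_7*chi_7, chi_6> = (1/20)[1*(4)*conj(2) + 1*(4)*conj(2) + 2*(3/2 - sqrt(5)/2)*conj(-1/2 + sqrt(5)/2) + 2*(sqrt(5)/2 + 3/2)*conj(-sqrt(5)/2 - 1/2) + 2*(sqrt(5)/2 + 3/2)*conj(-sqrt(5)/2 - 1/2) + 2*(3/2 - sqrt(5)/2)*conj(-1/2 + sqrt(5)/2) + 5*(0)*conj(0) + 5*(0)*conj(0)]
      = (1/20)[(8) + (8) + (-4 + 2*sqrt(5)) + (-2*sqrt(5) - 4) + (-2*sqrt(5) - 4) + (-4 + 2*sqrt(5)) + (0) + (0)] = 0/20 = 0
  <chi_7*chi_7, chi_7> = (1/20)[1*(4)*conj(2) + 1*(4)*conj(-2) + 2*(3/2 - sqrt(5)/2)*conj(1/2 - sqrt(5)/2) + 2*(sqrt(5)/2 + 3/2)*conj(-sqrt(5)/2 - 1/2) + 2*(sqrt(5)/2 + 3/2)*conj(1/2 + sqrt(5)/2) + 2*(3/2 - sqrt(5)/2)*conj(-1/2 + sqrt(5)/2) + 5*(0)*conj(0) + 5*(0)*conj(0)]
      = (1/20)[(8) + (-8) + (4 - 2*sqrt(5)) + (-2*sqrt(5) - 4) + (4 + 2*sqrt(5)) + (-4 + 2*sqrt(5)) + (0) + (0)] = 0/20 = 0
  <chi_7*chi_7, chi_8> = (1/20)[1*(4)*conj(2) + 1*(4)*conj(2) + 2*(3/2 - sqrt(5)/2)*conj(-sqrt(5)/2 - 1/2) + 2*(sqrt(5)/2 + 3/2)*conj(-1/2 + sqrt(5)/2) + 2*(sqrt(5)/2 + 3/2)*conj(-1/2 + sqrt(5)/2) + 2*(3/2 - sqrt(5)/2)*conj(-sqrt(5)/2 - 1/2) + 5*(0)*conj(0) + 5*(0)*conj(0)]
      = (1/20)[(8) + (8) + (1 - sqrt(5)) + (1 + sqrt(5)) + (1 + sqrt(5)) + (1 - sqrt(5)) + (0) + (0)] = 20/20 = 1
Hence the multiplicities are chi_1: 1, chi_2: 1, chi_8: 1. Dimension check: dim(chi_7)*dim(chi_7) = 2*2 = 4 and sum (mult * dim) = 1*1 + 1*1 + 1*2 = 4.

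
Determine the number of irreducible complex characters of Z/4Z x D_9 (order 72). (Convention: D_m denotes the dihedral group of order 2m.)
24

Justification: The number of irreducible complex representations of a finite group equals its number of conjugacy classes. For a direct product, #classes(G x H) = #classes(G) * #classes(H). Z/4Z has 4 classes (abelian), D_9 has 6 classes, so 4 * 6 = 24, so Z/4Z x D_9 (order 72) has exactly 24 irreducible complex representations.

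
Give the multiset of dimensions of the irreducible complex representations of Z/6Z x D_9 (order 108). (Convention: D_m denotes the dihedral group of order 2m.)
Dimensions: 1, 1, 1, 1, 1, 1, 1, 1, 1, 1, 1, 1, 2, 2, 2, 2, 2, 2, 2, 2, 2, 2, 2, 2, 2, 2, 2, 2, 2, 2, 2, 2, 2, 2, 2, 2

Working: There are 36 irreducibles (= number of conjugacy classes). Their dimensions d_i satisfy sum d_i^2 = |G| = 108: 1 + 1 + 1 + 1 + 1 + 1 + 1 + 1 + 1 + 1 + 1 + 1 + 4 + 4 + 4 + 4 + 4 + 4 + 4 + 4 + 4 + 4 + 4 + 4 + 4 + 4 + 4 + 4 + 4 + 4 + 4 + 4 + 4 + 4 + 4 + 4 = 108. (For the product with Z/6Z: each of the 6 1-dim characters of Z/6Z tensors with each irrep of D_9, giving 6 copies of each D_9-dimension.)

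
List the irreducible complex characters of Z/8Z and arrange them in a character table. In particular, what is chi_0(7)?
Character table of Z/8Z (irreps indexed chi_0,...,chi_7 with chi_k(m) = zeta_8^(k*m), zeta_8 = exp(2*pi*i/8)):
  irrep \ class  {0} (size 1)  {1} (size 1)    {2} (size 1)  {3} (size 1)    {4} (size 1)  {5} (size 1)    {6} (size 1)  {7} (size 1)  
  chi_0          1             1               1             1               1             1               1             1             
  chi_1          1             exp(I*pi/4)     I             exp(3*I*pi/4)   -1            exp(-3*I*pi/4)  -I            exp(-I*pi/4)  
  chi_2          1             I               -1            -I              1             I               -1            -I            
  chi_3          1             exp(3*I*pi/4)   -I            exp(I*pi/4)     -1            exp(-I*pi/4)    I             exp(-3*I*pi/4)
  chi_4          1             -1              1             -1              1             -1              1             -1            
  chi_5          1             exp(-3*I*pi/4)  I             exp(-I*pi/4)    -1            exp(I*pi/4)     -I            exp(3*I*pi/4) 
  chi_6          1             -I              -1            I               1             -I              -1            I             
  chi_7          1             exp(-I*pi/4)    -I            exp(-3*I*pi/4)  -1            exp(3*I*pi/4)   I             exp(I*pi/4)   

Spot check: chi_0(7) = zeta_8^(0*7) = zeta_8^0 = 1.

Why: Z/8Z is abelian, so all 8 irreducible complex representations are 1-dimensional. They are given by chi_k(m) = zeta_8^(k*m) for k = 0,...,7. Row orthogonality: sum_m chi_k(m) conj(chi_l(m)) = 8 * [k = l].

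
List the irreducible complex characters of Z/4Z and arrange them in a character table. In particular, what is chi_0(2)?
Character table of Z/4Z (irreps indexed chi_0,...,chi_3 with chi_k(m) = zeta_4^(k*m), zeta_4 = exp(2*pi*i/4)):
  irrep \ class  {0} (size 1)  {1} (size 1)  {2} (size 1)  {3} (size 1)
  chi_0          1             1             1             1           
  chi_1          1             I             -1            -I          
  chi_2          1             -1            1             -1          
  chi_3          1             -I            -1            I           

Spot check: chi_0(2) = zeta_4^(0*2) = zeta_4^0 = 1.

Proof sketch: Z/4Z is abelian, so all 4 irreducible complex representations are 1-dimensional. They are given by chi_k(m) = zeta_4^(k*m) for k = 0,...,3. Row orthogonality: sum_m chi_k(m) conj(chi_l(m)) = 4 * [k = l].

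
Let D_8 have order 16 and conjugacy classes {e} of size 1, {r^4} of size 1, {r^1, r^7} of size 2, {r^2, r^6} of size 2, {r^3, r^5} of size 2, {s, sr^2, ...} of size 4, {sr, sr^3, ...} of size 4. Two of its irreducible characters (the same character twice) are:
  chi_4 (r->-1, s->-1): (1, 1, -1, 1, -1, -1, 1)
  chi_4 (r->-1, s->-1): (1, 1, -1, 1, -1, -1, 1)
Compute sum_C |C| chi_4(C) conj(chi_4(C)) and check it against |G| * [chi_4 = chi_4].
Sum = 16 = |G| = 16; so <chi_4, chi_4> = 1 (norm-1 confirms irreducibility).

Working: Compute term by term over conjugacy classes (|C| * chi_4(C) * conj(chi_4(C))):
  1*(1)*conj(1) + 1*(1)*conj(1) + 2*(-1)*conj(-1) + 2*(1)*conj(1) + 2*(-1)*conj(-1) + 4*(-1)*conj(-1) + 4*(1)*conj(1)
  = (1) + (1) + (2) + (2) + (2) + (4) + (4)
  = 16.
Dividing by |G| = 16 gives 16/16 = 1, matching the row-orthogonality relation <chi_4, chi_4> = [chi_4 = chi_4].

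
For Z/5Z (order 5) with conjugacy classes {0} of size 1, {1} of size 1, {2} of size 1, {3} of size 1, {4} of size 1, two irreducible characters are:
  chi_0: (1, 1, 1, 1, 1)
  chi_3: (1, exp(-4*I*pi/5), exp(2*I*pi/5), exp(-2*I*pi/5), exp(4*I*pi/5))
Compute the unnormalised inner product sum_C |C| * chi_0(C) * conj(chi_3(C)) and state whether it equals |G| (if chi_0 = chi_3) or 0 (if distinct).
Sum = 0; so <chi_0, chi_3> = 0 (distinct irreducibles are orthogonal).

Compute term by term over conjugacy classes (|C| * chi_0(C) * conj(chi_3(C))):
  1*(1)*conj(1) + 1*(1)*conj(exp(-4*I*pi/5)) + 1*(1)*conj(exp(2*I*pi/5)) + 1*(1)*conj(exp(-2*I*pi/5)) + 1*(1)*conj(exp(4*I*pi/5))
  = (1) + (exp(4*I*pi/5)) + (exp(-2*I*pi/5)) + (exp(2*I*pi/5)) + (exp(-4*I*pi/5))
  = 0.
(Exp terms are combined using exp(i*s)*conj(exp(i*t)) = exp(i*(s-t)), and sums of them are collapsed using the identity that for every m > 1 the m distinct m-th roots of unity sum to 0, e.g. 1 + exp(2*I*pi/3) + exp(-2*I*pi/3) = 0.)
Dividing by |G| = 5 gives 0/5 = 0, matching the row-orthogonality relation <chi_0, chi_3> = [chi_0 = chi_3].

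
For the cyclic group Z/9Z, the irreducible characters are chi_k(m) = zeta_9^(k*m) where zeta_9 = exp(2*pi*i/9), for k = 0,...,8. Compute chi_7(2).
chi_7(2) = zeta_9^14 = exp(-8*I*pi/9)

Derivation: chi_7(2) = zeta_9^(7*2) = zeta_9^14. Since zeta_9^9 = 1, this equals zeta_9^5 = exp(2*pi*i*5/9) = exp(-8*I*pi/9).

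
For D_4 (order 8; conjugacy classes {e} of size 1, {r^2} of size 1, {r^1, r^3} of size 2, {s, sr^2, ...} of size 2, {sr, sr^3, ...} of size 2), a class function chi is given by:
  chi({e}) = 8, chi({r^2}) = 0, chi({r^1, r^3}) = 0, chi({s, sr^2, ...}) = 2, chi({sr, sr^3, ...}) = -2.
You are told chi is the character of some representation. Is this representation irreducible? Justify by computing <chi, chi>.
Not irreducible (reducible): <chi, chi> = 10 > 1.

Details: <chi, chi> = (1/|G|) sum_C |C| * |chi(C)|^2 = (1/8)[1*|8|^2 + 1*|0|^2 + 2*|0|^2 + 2*|2|^2 + 2*|-2|^2]
  = (1/8)[(64) + (0) + (0) + (8) + (8)] = 80/8 = 10.
A character is irreducible iff <chi, chi> = 1, so this representation is reducible.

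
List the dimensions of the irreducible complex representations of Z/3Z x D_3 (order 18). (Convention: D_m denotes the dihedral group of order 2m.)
Dimensions: 1, 1, 1, 1, 1, 1, 2, 2, 2

Why: There are 9 irreducibles (= number of conjugacy classes). Their dimensions d_i satisfy sum d_i^2 = |G| = 18: 1 + 1 + 1 + 1 + 1 + 1 + 4 + 4 + 4 = 18. (For the product with Z/3Z: each of the 3 1-dim characters of Z/3Z tensors with each irrep of D_3, giving 3 copies of each D_3-dimension.)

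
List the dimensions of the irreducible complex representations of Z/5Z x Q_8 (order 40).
Dimensions: 1, 1, 1, 1, 1, 1, 1, 1, 1, 1, 1, 1, 1, 1, 1, 1, 1, 1, 1, 1, 2, 2, 2, 2, 2

Argument: There are 25 irreducibles (= number of conjugacy classes). Their dimensions d_i satisfy sum d_i^2 = |G| = 40: 1 + 1 + 1 + 1 + 1 + 1 + 1 + 1 + 1 + 1 + 1 + 1 + 1 + 1 + 1 + 1 + 1 + 1 + 1 + 1 + 4 + 4 + 4 + 4 + 4 = 40. (For the product with Z/5Z: each of the 5 1-dim characters of Z/5Z tensors with each irrep of Q_8, giving 5 copies of each Q_8-dimension.)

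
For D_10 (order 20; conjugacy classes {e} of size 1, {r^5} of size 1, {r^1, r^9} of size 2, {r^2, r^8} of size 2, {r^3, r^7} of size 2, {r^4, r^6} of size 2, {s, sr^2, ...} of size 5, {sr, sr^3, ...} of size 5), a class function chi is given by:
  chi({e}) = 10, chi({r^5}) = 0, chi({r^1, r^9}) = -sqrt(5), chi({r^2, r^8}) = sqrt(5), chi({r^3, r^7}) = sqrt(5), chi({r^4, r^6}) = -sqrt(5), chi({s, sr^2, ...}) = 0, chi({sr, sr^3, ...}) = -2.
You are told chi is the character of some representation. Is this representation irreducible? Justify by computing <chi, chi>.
Not irreducible (reducible): <chi, chi> = 8 > 1.

Reasoning: <chi, chi> = (1/|G|) sum_C |C| * |chi(C)|^2 = (1/20)[1*|10|^2 + 1*|0|^2 + 2*|-sqrt(5)|^2 + 2*|sqrt(5)|^2 + 2*|sqrt(5)|^2 + 2*|-sqrt(5)|^2 + 5*|0|^2 + 5*|-2|^2]
  = (1/20)[(100) + (0) + (10) + (10) + (10) + (10) + (0) + (20)] = 160/20 = 8.
A character is irreducible iff <chi, chi> = 1, so this representation is reducible.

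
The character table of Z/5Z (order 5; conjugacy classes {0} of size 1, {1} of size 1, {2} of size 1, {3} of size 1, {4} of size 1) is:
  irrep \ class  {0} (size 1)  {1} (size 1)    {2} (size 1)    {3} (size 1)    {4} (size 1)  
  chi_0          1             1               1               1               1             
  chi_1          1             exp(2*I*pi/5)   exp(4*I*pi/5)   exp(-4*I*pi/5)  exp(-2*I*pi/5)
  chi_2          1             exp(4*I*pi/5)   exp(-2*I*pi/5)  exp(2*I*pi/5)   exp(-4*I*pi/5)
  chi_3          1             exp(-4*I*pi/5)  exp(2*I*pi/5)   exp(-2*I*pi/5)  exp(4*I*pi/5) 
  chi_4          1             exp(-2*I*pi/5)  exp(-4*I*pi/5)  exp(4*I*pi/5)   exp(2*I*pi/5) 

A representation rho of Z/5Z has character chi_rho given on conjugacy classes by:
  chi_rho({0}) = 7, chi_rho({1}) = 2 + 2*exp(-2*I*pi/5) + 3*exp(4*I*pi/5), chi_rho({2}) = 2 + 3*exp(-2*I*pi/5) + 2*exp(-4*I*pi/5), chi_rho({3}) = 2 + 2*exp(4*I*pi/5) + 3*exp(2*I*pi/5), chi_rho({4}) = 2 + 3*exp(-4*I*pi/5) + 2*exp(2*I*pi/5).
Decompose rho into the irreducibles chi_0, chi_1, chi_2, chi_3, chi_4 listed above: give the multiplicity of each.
Multiplicities: chi_0: 2, chi_1: 0, chi_2: 3, chi_3: 0, chi_4: 2.

Solution. Use <chi_rho, chi> = (1/|G|) sum_C |C| * chi_rho(C) * conj(chi(C)) with |G| = 5 for each irreducible chi in the table:
  <chi_rho, chi_0> = (1/5)[1*(7)*conj(1) + 1*(2 + 2*exp(-2*I*pi/5) + 3*exp(4*I*pi/5))*conj(1) + 1*(2 + 3*exp(-2*I*pi/5) + 2*exp(-4*I*pi/5))*conj(1) + 1*(2 + 2*exp(4*I*pi/5) + 3*exp(2*I*pi/5))*conj(1) + 1*(2 + 3*exp(-4*I*pi/5) + 2*exp(2*I*pi/5))*conj(1)]
      = (1/5)[(7) + (2 + 2*exp(-2*I*pi/5) + 3*exp(4*I*pi/5)) + (2 + 3*exp(-2*I*pi/5) + 2*exp(-4*I*pi/5)) + (2 + 2*exp(4*I*pi/5) + 3*exp(2*I*pi/5)) + (2 + 3*exp(-4*I*pi/5) + 2*exp(2*I*pi/5))] = 10/5 = 2
  <chi_rho, chi_1> = (1/5)[1*(7)*conj(1) + 1*(2 + 2*exp(-2*I*pi/5) + 3*exp(4*I*pi/5))*conj(exp(2*I*pi/5)) + 1*(2 + 3*exp(-2*I*pi/5) + 2*exp(-4*I*pi/5))*conj(exp(4*I*pi/5)) + 1*(2 + 2*exp(4*I*pi/5) + 3*exp(2*I*pi/5))*conj(exp(-4*I*pi/5)) + 1*(2 + 3*exp(-4*I*pi/5) + 2*exp(2*I*pi/5))*conj(exp(-2*I*pi/5))]
      = (1/5)[(7) + (2*exp(-2*I*pi/5) + 2*exp(-4*I*pi/5) + 3*exp(2*I*pi/5)) + (2*exp(-4*I*pi/5) + 3*exp(4*I*pi/5) + 2*exp(2*I*pi/5)) + (2*exp(-2*I*pi/5) + 3*exp(-4*I*pi/5) + 2*exp(4*I*pi/5)) + (3*exp(-2*I*pi/5) + 2*exp(4*I*pi/5) + 2*exp(2*I*pi/5))] = 0/5 = 0
  <chi_rho, chi_2> = (1/5)[1*(7)*conj(1) + 1*(2 + 2*exp(-2*I*pi/5) + 3*exp(4*I*pi/5))*conj(exp(4*I*pi/5)) + 1*(2 + 3*exp(-2*I*pi/5) + 2*exp(-4*I*pi/5))*conj(exp(-2*I*pi/5)) + 1*(2 + 2*exp(4*I*pi/5) + 3*exp(2*I*pi/5))*conj(exp(2*I*pi/5)) + 1*(2 + 3*exp(-4*I*pi/5) + 2*exp(2*I*pi/5))*conj(exp(-4*I*pi/5))]
      = (1/5)[(7) + (3 + 2*exp(-4*I*pi/5) + 2*exp(4*I*pi/5)) + (3 + 2*exp(-2*I*pi/5) + 2*exp(2*I*pi/5)) + (3 + 2*exp(-2*I*pi/5) + 2*exp(2*I*pi/5)) + (3 + 2*exp(-4*I*pi/5) + 2*exp(4*I*pi/5))] = 15/5 = 3
  <chi_rho, chi_3> = (1/5)[1*(7)*conj(1) + 1*(2 + 2*exp(-2*I*pi/5) + 3*exp(4*I*pi/5))*conj(exp(-4*I*pi/5)) + 1*(2 + 3*exp(-2*I*pi/5) + 2*exp(-4*I*pi/5))*conj(exp(2*I*pi/5)) + 1*(2 + 2*exp(4*I*pi/5) + 3*exp(2*I*pi/5))*conj(exp(-2*I*pi/5)) + 1*(2 + 3*exp(-4*I*pi/5) + 2*exp(2*I*pi/5))*conj(exp(4*I*pi/5))]
      = (1/5)[(7) + (3*exp(-2*I*pi/5) + 2*exp(4*I*pi/5) + 2*exp(2*I*pi/5)) + (2*exp(-2*I*pi/5) + 3*exp(-4*I*pi/5) + 2*exp(4*I*pi/5)) + (2*exp(-4*I*pi/5) + 3*exp(4*I*pi/5) + 2*exp(2*I*pi/5)) + (2*exp(-2*I*pi/5) + 2*exp(-4*I*pi/5) + 3*exp(2*I*pi/5))] = 0/5 = 0
  <chi_rho, chi_4> = (1/5)[1*(7)*conj(1) + 1*(2 + 2*exp(-2*I*pi/5) + 3*exp(4*I*pi/5))*conj(exp(-2*I*pi/5)) + 1*(2 + 3*exp(-2*I*pi/5) + 2*exp(-4*I*pi/5))*conj(exp(-4*I*pi/5)) + 1*(2 + 2*exp(4*I*pi/5) + 3*exp(2*I*pi/5))*conj(exp(4*I*pi/5)) + 1*(2 + 3*exp(-4*I*pi/5) + 2*exp(2*I*pi/5))*conj(exp(2*I*pi/5))]
      = (1/5)[(7) + (2 + 3*exp(-4*I*pi/5) + 2*exp(2*I*pi/5)) + (2 + 2*exp(4*I*pi/5) + 3*exp(2*I*pi/5)) + (2 + 3*exp(-2*I*pi/5) + 2*exp(-4*I*pi/5)) + (2 + 2*exp(-2*I*pi/5) + 3*exp(4*I*pi/5))] = 10/5 = 2
(Exp terms are combined using exp(i*s)*conj(exp(i*t)) = exp(i*(s-t)), and sums of them are collapsed using the identity that for every m > 1 the m distinct m-th roots of unity sum to 0, e.g. 1 + exp(2*I*pi/3) + exp(-2*I*pi/3) = 0.)
Dimension check: dim(rho) = sum (mult * dim) = 2*1 + 0*1 + 3*1 + 0*1 + 2*1 = 7 = chi_rho(e) = 7.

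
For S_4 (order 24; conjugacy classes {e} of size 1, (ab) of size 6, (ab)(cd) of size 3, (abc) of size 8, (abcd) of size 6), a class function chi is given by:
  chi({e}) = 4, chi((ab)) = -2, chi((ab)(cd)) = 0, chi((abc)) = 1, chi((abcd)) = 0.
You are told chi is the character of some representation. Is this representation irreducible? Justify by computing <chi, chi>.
Not irreducible (reducible): <chi, chi> = 2 > 1.

<chi, chi> = (1/|G|) sum_C |C| * |chi(C)|^2 = (1/24)[1*|4|^2 + 6*|-2|^2 + 3*|0|^2 + 8*|1|^2 + 6*|0|^2]
  = (1/24)[(16) + (24) + (0) + (8) + (0)] = 48/24 = 2.
A character is irreducible iff <chi, chi> = 1, so this representation is reducible.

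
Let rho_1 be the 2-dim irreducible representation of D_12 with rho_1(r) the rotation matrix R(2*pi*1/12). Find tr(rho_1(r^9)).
chi_{rho_1}(r^9) = 2*cos(2*pi*1*9/12) = 0

Proof sketch: rho_1(r^9) is rotation by angle 2*pi*1*9/12, whose trace is 2*cos(2*pi*1*9/12) = 0.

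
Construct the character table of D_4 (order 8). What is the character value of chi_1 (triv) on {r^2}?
Conjugacy classes: {e} of size 1, {r^2} of size 1, {r^1, r^3} of size 2, {s, sr^2, ...} of size 2, {sr, sr^3, ...} of size 2.
Character table:
  irrep \ class              {e} (size 1)  {r^2} (size 1)  {r^1, r^3} (size 2)  {s, sr^2, ...} (size 2)  {sr, sr^3, ...} (size 2)
  chi_1 (triv)               1             1               1                    1                        1                       
  chi_2 (sign: r->1, s->-1)  1             1               1                    -1                       -1                      
  chi_3 (r->-1, s->1)        1             1               -1                   1                        -1                      
  chi_4 (r->-1, s->-1)       1             1               -1                   -1                       1                       
  chi_5 (2d, j=1)            2             -2              0                    0                        0                       

Spot check: chi_1 (triv) on {r^2} = 1.

Argument: D_4 has order 2*4 = 8 with 5 conjugacy classes, hence 5 irreducibles. Sum of squared dims 1 + 1 + 1 + 1 + 4 = 8 = |G|. Linear characters come from the abelianisation; the 2-dimensional irreps have character r^k -> 2*cos(2*pi*j*k/4), reflections -> 0.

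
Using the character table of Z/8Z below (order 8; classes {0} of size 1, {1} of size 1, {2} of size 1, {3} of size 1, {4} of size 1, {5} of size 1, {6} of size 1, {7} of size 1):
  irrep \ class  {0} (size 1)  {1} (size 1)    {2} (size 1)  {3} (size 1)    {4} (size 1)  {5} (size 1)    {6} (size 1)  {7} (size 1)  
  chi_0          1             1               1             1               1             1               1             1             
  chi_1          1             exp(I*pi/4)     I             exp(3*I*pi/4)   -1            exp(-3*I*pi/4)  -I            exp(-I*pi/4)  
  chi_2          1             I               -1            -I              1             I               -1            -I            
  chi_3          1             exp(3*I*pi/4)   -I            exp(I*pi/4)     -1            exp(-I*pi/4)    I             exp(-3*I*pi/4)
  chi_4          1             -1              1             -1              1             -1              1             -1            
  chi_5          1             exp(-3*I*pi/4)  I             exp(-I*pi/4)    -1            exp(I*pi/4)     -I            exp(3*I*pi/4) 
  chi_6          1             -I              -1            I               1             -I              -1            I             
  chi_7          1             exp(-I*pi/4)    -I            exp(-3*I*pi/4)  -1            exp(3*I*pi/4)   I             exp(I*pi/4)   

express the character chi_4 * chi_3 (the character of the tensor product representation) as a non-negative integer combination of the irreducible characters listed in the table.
chi_4 tensor chi_3 = chi_7 (all other irreducibles have multiplicity 0).

Justification: The character of a tensor product is the pointwise product (chi_4 * chi_3)(C) = chi_4(C) * chi_3(C):
  {0}: (1)*(1), {1}: (-1)*(exp(3*I*pi/4)), {2}: (1)*(-I), {3}: (-1)*(exp(I*pi/4)), {4}: (1)*(-1), {5}: (-1)*(exp(-I*pi/4)), {6}: (1)*(I), {7}: (-1)*(exp(-3*I*pi/4))
so (chi_4 * chi_3) takes values
  {0} -> 1, {1} -> -exp(3*I*pi/4), {2} -> -I, {3} -> -exp(I*pi/4), {4} -> -1, {5} -> -exp(-I*pi/4), {6} -> I, {7} -> -exp(-3*I*pi/4).
Now take the inner product of this character with each irreducible chi from the table, <chi_4*chi_3, chi> = (1/8) sum_C |C| (chi_4*chi_3)(C) conj(chi(C)):
  <chi_4*chi_3, chi_0> = (1/8)[1*(1)*conj(1) + 1*(-exp(3*I*pi/4))*conj(1) + 1*(-I)*conj(1) + 1*(-exp(I*pi/4))*conj(1) + 1*(-1)*conj(1) + 1*(-exp(-I*pi/4))*conj(1) + 1*(I)*conj(1) + 1*(-exp(-3*I*pi/4))*conj(1)]
      = (1/8)[(1) + (-exp(3*I*pi/4)) + (-I) + (-exp(I*pi/4)) + (-1) + (-exp(-I*pi/4)) + (I) + (-exp(-3*I*pi/4))] = 0/8 = 0
  <chi_4*chi_3, chi_1> = (1/8)[1*(1)*conj(1) + 1*(-exp(3*I*pi/4))*conj(exp(I*pi/4)) + 1*(-I)*conj(I) + 1*(-exp(I*pi/4))*conj(exp(3*I*pi/4)) + 1*(-1)*conj(-1) + 1*(-exp(-I*pi/4))*conj(exp(-3*I*pi/4)) + 1*(I)*conj(-I) + 1*(-exp(-3*I*pi/4))*conj(exp(-I*pi/4))]
      = (1/8)[(1) + (-I) + (-1) + (I) + (1) + (-I) + (-1) + (I)] = 0/8 = 0
  <chi_4*chi_3, chi_2> = (1/8)[1*(1)*conj(1) + 1*(-exp(3*I*pi/4))*conj(I) + 1*(-I)*conj(-1) + 1*(-exp(I*pi/4))*conj(-I) + 1*(-1)*conj(1) + 1*(-exp(-I*pi/4))*conj(I) + 1*(I)*conj(-1) + 1*(-exp(-3*I*pi/4))*conj(-I)]
      = (1/8)[(1) + (exp(-3*I*pi/4)) + (I) + (-exp(3*I*pi/4)) + (-1) + (exp(I*pi/4)) + (-I) + (-exp(-I*pi/4))] = 0/8 = 0
  <chi_4*chi_3, chi_3> = (1/8)[1*(1)*conj(1) + 1*(-exp(3*I*pi/4))*conj(exp(3*I*pi/4)) + 1*(-I)*conj(-I) + 1*(-exp(I*pi/4))*conj(exp(I*pi/4)) + 1*(-1)*conj(-1) + 1*(-exp(-I*pi/4))*conj(exp(-I*pi/4)) + 1*(I)*conj(I) + 1*(-exp(-3*I*pi/4))*conj(exp(-3*I*pi/4))]
      = (1/8)[(1) + (-1) + (1) + (-1) + (1) + (-1) + (1) + (-1)] = 0/8 = 0
  <chi_4*chi_3, chi_4> = (1/8)[1*(1)*conj(1) + 1*(-exp(3*I*pi/4))*conj(-1) + 1*(-I)*conj(1) + 1*(-exp(I*pi/4))*conj(-1) + 1*(-1)*conj(1) + 1*(-exp(-I*pi/4))*conj(-1) + 1*(I)*conj(1) + 1*(-exp(-3*I*pi/4))*conj(-1)]
      = (1/8)[(1) + (exp(3*I*pi/4)) + (-I) + (exp(I*pi/4)) + (-1) + (exp(-I*pi/4)) + (I) + (exp(-3*I*pi/4))] = 0/8 = 0
  <chi_4*chi_3, chi_5> = (1/8)[1*(1)*conj(1) + 1*(-exp(3*I*pi/4))*conj(exp(-3*I*pi/4)) + 1*(-I)*conj(I) + 1*(-exp(I*pi/4))*conj(exp(-I*pi/4)) + 1*(-1)*conj(-1) + 1*(-exp(-I*pi/4))*conj(exp(I*pi/4)) + 1*(I)*conj(-I) + 1*(-exp(-3*I*pi/4))*conj(exp(3*I*pi/4))]
      = (1/8)[(1) + (I) + (-1) + (-I) + (1) + (I) + (-1) + (-I)] = 0/8 = 0
  <chi_4*chi_3, chi_6> = (1/8)[1*(1)*conj(1) + 1*(-exp(3*I*pi/4))*conj(-I) + 1*(-I)*conj(-1) + 1*(-exp(I*pi/4))*conj(I) + 1*(-1)*conj(1) + 1*(-exp(-I*pi/4))*conj(-I) + 1*(I)*conj(-1) + 1*(-exp(-3*I*pi/4))*conj(I)]
      = (1/8)[(1) + (-exp(-3*I*pi/4)) + (I) + (exp(3*I*pi/4)) + (-1) + (-exp(I*pi/4)) + (-I) + (exp(-I*pi/4))] = 0/8 = 0
  <chi_4*chi_3, chi_7> = (1/8)[1*(1)*conj(1) + 1*(-exp(3*I*pi/4))*conj(exp(-I*pi/4)) + 1*(-I)*conj(-I) + 1*(-exp(I*pi/4))*conj(exp(-3*I*pi/4)) + 1*(-1)*conj(-1) + 1*(-exp(-I*pi/4))*conj(exp(3*I*pi/4)) + 1*(I)*conj(I) + 1*(-exp(-3*I*pi/4))*conj(exp(I*pi/4))]
      = (1/8)[(1) + (1) + (1) + (1) + (1) + (1) + (1) + (1)] = 8/8 = 1
(Exp terms are combined using exp(i*s)*conj(exp(i*t)) = exp(i*(s-t)), and sums of them are collapsed using the identity that for every m > 1 the m distinct m-th roots of unity sum to 0, e.g. 1 + exp(2*I*pi/3) + exp(-2*I*pi/3) = 0.)
Hence the multiplicities are chi_7: 1. Dimension check: dim(chi_4)*dim(chi_3) = 1*1 = 1 and sum (mult * dim) = 1*1 = 1.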